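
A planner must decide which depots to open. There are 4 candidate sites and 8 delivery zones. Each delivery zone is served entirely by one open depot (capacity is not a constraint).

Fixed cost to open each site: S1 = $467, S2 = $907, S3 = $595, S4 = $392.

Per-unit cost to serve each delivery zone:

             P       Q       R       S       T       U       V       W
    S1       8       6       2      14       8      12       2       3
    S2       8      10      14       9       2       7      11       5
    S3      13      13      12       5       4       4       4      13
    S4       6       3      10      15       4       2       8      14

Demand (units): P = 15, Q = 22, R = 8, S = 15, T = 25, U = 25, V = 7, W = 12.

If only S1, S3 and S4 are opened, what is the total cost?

Each delivery zone is assigned to its cheapest site among the open ones.
{S1, S3, S4}: P→S4 6·15=90, Q→S4 3·22=66, R→S1 2·8=16, S→S3 5·15=75, T→S3 4·25=100, U→S4 2·25=50, V→S1 2·7=14, W→S1 3·12=36. Service 447; fixed 1454; total 1901.

Total cost: 1901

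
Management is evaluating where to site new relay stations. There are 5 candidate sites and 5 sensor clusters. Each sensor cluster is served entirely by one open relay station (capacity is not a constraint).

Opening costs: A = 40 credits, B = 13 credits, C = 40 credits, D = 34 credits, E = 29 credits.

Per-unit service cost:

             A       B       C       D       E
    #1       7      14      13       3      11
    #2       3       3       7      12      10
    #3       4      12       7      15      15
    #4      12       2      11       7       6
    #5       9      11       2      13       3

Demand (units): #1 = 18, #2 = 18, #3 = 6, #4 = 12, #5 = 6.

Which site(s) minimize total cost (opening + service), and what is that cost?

For any fixed open set, each sensor cluster goes to its cheapest open site; total = fixed + service.
{B, C, D}: #1→D 3·18=54, #2→B 3·18=54, #3→C 7·6=42, #4→B 2·12=24, #5→C 2·6=12. Service 186; fixed 87; total 273.
{A, B, D, E}: service 174 + fixed 116 = 290
{A, B, C, D}: service 168 + fixed 127 = 295
{A, B, C, D, E}: #1→D 3·18=54, #2→A 3·18=54, #3→A 4·6=24, #4→B 2·12=24, #5→C 2·6=12. Service 168; fixed 156; total 324.
No other subset beats 273.

Open B, C and D; minimum total cost 273.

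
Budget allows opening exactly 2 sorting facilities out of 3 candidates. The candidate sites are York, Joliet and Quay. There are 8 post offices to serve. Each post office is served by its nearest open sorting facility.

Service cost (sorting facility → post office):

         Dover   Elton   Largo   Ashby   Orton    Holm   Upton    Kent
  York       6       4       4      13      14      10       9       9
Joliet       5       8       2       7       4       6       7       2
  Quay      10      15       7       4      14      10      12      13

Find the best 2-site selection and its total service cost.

With exactly 2 open, each post office uses its cheapest among the chosen.
{York, Joliet}: Dover→Joliet 5, Elton→York 4, Largo→Joliet 2, Ashby→Joliet 7, Orton→Joliet 4, Holm→Joliet 6, Upton→Joliet 7, Kent→Joliet 2. Service cost 37.
{Joliet, Quay}: service cost 38
{York, Quay}: service cost 60
Among all 3 size-2 choices, {York, Joliet} is lowest.

Choose York and Joliet; total service cost 37.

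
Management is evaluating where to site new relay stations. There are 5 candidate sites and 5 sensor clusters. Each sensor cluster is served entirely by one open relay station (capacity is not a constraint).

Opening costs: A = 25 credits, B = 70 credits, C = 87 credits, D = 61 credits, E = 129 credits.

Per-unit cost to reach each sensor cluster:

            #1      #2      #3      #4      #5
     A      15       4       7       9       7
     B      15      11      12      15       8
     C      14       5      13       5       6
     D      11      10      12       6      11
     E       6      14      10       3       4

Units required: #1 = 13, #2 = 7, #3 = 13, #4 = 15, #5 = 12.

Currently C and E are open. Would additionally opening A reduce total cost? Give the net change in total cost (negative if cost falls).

Current service cost with {C, E}: 336.
Adding A: each sensor cluster re-picks its cheapest; new service cost 290, saving 46.
Extra fixed cost: 25. Net change = 25 − 46 = -21.
(Totals: 552 → 531.)

Yes — net change −21 (cost falls by 21).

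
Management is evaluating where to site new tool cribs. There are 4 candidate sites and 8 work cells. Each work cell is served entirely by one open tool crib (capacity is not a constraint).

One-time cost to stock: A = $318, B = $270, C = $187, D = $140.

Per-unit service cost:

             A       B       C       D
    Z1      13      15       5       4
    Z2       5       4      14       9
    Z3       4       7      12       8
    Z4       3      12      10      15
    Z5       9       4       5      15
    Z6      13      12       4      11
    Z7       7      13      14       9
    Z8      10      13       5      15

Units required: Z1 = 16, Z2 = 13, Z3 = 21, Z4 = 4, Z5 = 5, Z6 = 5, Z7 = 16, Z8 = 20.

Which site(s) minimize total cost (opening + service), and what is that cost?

Open A and C; minimum total cost 1003.

For any fixed open set, each work cell goes to its cheapest open site; total = fixed + service.
{A, C}: Z1→C 5·16=80, Z2→A 5·13=65, Z3→A 4·21=84, Z4→A 3·4=12, Z5→C 5·5=25, Z6→C 4·5=20, Z7→A 7·16=112, Z8→C 5·20=100. Service 498; fixed 505; total 1003.
{C, D}: Z1→D 4·16=64, Z2→D 9·13=117, Z3→D 8·21=168, Z4→C 10·4=40, Z5→C 5·5=25, Z6→C 4·5=20, Z7→D 9·16=144, Z8→C 5·20=100. Service 678; fixed 327; total 1005.
{A, D}: Z1→D 4·16=64, Z2→A 5·13=65, Z3→A 4·21=84, Z4→A 3·4=12, Z5→A 9·5=45, Z6→D 11·5=55, Z7→A 7·16=112, Z8→A 10·20=200. Service 637; fixed 458; total 1095.
{A, B, C, D}: service 464 + fixed 915 = 1379
(All 15 nonempty subsets were checked; A and C is lowest.)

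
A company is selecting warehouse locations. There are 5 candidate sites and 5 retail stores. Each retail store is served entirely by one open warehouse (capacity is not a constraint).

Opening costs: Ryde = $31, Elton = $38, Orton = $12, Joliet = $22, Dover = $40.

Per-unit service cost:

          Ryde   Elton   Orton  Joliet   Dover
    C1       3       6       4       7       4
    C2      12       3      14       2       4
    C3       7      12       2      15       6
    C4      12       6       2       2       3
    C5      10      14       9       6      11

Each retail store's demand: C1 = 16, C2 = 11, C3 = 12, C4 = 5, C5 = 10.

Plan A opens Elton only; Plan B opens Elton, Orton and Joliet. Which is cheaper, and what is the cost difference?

Plan A: {Elton}: C1→Elton 6·16=96, C2→Elton 3·11=33, C3→Elton 12·12=144, C4→Elton 6·5=30, C5→Elton 14·10=140. Service 443; fixed 38; total 481.
Plan B: {Elton, Orton, Joliet}: C1→Orton 4·16=64, C2→Joliet 2·11=22, C3→Orton 2·12=24, C4→Orton 2·5=10, C5→Joliet 6·10=60. Service 180; fixed 72; total 252.
Difference: |481 − 252| = 229.

Plan B is cheaper by 229.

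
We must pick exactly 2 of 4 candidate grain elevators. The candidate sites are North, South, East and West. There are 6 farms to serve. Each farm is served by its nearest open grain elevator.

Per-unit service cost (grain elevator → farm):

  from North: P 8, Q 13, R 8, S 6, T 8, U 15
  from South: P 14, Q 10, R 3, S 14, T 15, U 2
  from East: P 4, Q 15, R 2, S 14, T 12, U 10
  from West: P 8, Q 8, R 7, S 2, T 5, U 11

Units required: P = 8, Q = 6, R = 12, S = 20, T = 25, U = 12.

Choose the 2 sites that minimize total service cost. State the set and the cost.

Choose South and West; total service cost 337.

With exactly 2 open, each farm uses its cheapest among the chosen.
{South, West}: P→West 8·8=64, Q→West 8·6=48, R→South 3·12=36, S→West 2·20=40, T→West 5·25=125, U→South 2·12=24. Service cost 337.
{East, West}: service cost 389
{North, West}: service cost 493
Among all 6 size-2 choices, {South, West} is lowest.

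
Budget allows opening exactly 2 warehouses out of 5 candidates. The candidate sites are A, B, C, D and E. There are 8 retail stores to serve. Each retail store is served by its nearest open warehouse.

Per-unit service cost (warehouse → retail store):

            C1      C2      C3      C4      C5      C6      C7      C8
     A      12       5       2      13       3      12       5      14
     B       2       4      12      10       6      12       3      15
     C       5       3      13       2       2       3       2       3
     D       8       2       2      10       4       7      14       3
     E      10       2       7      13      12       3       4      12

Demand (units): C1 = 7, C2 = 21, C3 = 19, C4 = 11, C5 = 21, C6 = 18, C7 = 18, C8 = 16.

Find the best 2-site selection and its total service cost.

With exactly 2 open, each retail store uses its cheapest among the chosen.
{C, D}: C1→C 5·7=35, C2→D 2·21=42, C3→D 2·19=38, C4→C 2·11=22, C5→C 2·21=42, C6→C 3·18=54, C7→C 2·18=36, C8→C 3·16=48. Service cost 317.
{A, C}: service cost 338
{C, E}: service cost 412
Among all 10 size-2 choices, {C, D} is lowest.

Choose C and D; total service cost 317.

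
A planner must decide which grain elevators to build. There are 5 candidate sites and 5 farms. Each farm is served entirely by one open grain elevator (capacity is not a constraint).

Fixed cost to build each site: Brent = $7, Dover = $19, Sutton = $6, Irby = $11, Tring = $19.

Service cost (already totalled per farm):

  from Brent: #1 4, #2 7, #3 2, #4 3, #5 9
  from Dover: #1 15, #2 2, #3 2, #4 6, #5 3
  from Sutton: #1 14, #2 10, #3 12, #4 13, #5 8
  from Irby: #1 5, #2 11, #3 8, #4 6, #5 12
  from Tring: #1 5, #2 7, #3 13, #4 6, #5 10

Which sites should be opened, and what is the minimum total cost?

For any fixed open set, each farm goes to its cheapest open site; total = fixed + service.
{Brent}: #1→Brent 4, #2→Brent 7, #3→Brent 2, #4→Brent 3, #5→Brent 9. Service 25; fixed 7; total 32.
{Brent, Sutton}: service 24 + fixed 13 = 37
{Brent, Dover}: #1→Brent 4, #2→Dover 2, #3→Brent 2, #4→Brent 3, #5→Dover 3. Service 14; fixed 26; total 40.
{Brent, Dover, Sutton, Irby, Tring}: #1→Brent 4, #2→Dover 2, #3→Brent 2, #4→Brent 3, #5→Dover 3. Service 14; fixed 62; total 76.
No other subset beats 32.

Open Brent only; minimum total cost 32.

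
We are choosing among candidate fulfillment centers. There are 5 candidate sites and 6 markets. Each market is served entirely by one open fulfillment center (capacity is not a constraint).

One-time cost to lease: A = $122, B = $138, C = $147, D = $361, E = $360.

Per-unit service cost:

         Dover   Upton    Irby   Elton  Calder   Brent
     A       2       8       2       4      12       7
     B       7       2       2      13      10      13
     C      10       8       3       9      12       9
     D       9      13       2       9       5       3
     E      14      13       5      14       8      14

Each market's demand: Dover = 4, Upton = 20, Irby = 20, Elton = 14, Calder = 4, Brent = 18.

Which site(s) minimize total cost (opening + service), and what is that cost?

Open A only; minimum total cost 560.

For any fixed open set, each market goes to its cheapest open site; total = fixed + service.
{A}: Dover→A 2·4=8, Upton→A 8·20=160, Irby→A 2·20=40, Elton→A 4·14=56, Calder→A 12·4=48, Brent→A 7·18=126. Service 438; fixed 122; total 560.
{A, B}: service 310 + fixed 260 = 570
{B}: Dover→B 7·4=28, Upton→B 2·20=40, Irby→B 2·20=40, Elton→B 13·14=182, Calder→B 10·4=40, Brent→B 13·18=234. Service 564; fixed 138; total 702.
{A, B, C, D, E}: service 218 + fixed 1128 = 1346
No other subset beats 560.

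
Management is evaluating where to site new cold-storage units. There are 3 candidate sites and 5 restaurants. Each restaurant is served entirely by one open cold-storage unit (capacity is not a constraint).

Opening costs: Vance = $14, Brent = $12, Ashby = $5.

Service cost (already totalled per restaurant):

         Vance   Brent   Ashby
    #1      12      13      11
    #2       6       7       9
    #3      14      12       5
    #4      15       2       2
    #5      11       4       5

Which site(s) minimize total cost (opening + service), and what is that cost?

For any fixed open set, each restaurant goes to its cheapest open site; total = fixed + service.
{Ashby}: #1→Ashby 11, #2→Ashby 9, #3→Ashby 5, #4→Ashby 2, #5→Ashby 5. Service 32; fixed 5; total 37.
{Brent, Ashby}: #1→Ashby 11, #2→Brent 7, #3→Ashby 5, #4→Brent 2, #5→Brent 4. Service 29; fixed 17; total 46.
{Vance, Ashby}: service 29 + fixed 19 = 48
{Vance, Brent, Ashby}: #1→Ashby 11, #2→Vance 6, #3→Ashby 5, #4→Brent 2, #5→Brent 4. Service 28; fixed 31; total 59.
No other subset beats 37.

Open Ashby only; minimum total cost 37.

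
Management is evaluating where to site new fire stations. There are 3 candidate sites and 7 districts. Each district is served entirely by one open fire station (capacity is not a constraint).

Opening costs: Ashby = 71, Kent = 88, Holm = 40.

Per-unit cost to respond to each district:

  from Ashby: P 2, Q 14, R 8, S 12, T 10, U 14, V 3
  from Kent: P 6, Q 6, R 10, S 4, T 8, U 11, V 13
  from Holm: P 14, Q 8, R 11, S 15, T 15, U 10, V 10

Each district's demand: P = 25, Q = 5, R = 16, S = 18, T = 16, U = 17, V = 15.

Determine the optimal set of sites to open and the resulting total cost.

Open Ashby and Kent; minimum total cost 799.

For any fixed open set, each district goes to its cheapest open site; total = fixed + service.
{Ashby, Kent}: P→Ashby 2·25=50, Q→Kent 6·5=30, R→Ashby 8·16=128, S→Kent 4·18=72, T→Kent 8·16=128, U→Kent 11·17=187, V→Ashby 3·15=45. Service 640; fixed 159; total 799.
{Ashby, Kent, Holm}: service 623 + fixed 199 = 822
{Ashby, Holm}: service 809 + fixed 111 = 920
{Holm}: P→Holm 14·25=350, Q→Holm 8·5=40, R→Holm 11·16=176, S→Holm 15·18=270, T→Holm 15·16=240, U→Holm 10·17=170, V→Holm 10·15=150. Service 1396; fixed 40; total 1436.
No other subset beats 799.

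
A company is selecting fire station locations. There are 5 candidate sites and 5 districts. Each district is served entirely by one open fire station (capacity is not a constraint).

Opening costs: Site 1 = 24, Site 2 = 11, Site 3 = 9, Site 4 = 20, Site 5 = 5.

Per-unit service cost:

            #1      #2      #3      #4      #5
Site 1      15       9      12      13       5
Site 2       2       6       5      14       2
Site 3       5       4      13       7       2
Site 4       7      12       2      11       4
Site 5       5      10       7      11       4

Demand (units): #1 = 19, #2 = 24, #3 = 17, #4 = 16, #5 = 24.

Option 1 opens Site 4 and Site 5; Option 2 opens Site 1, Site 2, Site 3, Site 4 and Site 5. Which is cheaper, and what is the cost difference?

Option 2 is cheaper by 269.

Option 1: {Site 4, Site 5}: #1→Site 5 5·19=95, #2→Site 5 10·24=240, #3→Site 4 2·17=34, #4→Site 4 11·16=176, #5→Site 4 4·24=96. Service 641; fixed 25; total 666.
Option 2: {Site 1, Site 2, Site 3, Site 4, Site 5}: #1→Site 2 2·19=38, #2→Site 3 4·24=96, #3→Site 4 2·17=34, #4→Site 3 7·16=112, #5→Site 2 2·24=48. Service 328; fixed 69; total 397.
Difference: |666 − 397| = 269.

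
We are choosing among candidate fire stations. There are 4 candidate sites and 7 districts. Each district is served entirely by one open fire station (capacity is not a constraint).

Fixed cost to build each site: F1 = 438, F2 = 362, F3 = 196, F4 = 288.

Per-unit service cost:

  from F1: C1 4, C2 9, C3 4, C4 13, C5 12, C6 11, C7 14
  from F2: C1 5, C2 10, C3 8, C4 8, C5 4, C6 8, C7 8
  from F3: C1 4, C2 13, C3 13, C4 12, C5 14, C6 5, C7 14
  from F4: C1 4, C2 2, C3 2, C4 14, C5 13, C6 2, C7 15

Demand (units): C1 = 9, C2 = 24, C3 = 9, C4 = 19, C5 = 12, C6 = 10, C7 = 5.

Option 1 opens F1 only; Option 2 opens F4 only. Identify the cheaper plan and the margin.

Option 2 is cheaper by 390.

Option 1: {F1}: C1→F1 4·9=36, C2→F1 9·24=216, C3→F1 4·9=36, C4→F1 13·19=247, C5→F1 12·12=144, C6→F1 11·10=110, C7→F1 14·5=70. Service 859; fixed 438; total 1297.
Option 2: {F4}: C1→F4 4·9=36, C2→F4 2·24=48, C3→F4 2·9=18, C4→F4 14·19=266, C5→F4 13·12=156, C6→F4 2·10=20, C7→F4 15·5=75. Service 619; fixed 288; total 907.
Difference: |1297 − 907| = 390.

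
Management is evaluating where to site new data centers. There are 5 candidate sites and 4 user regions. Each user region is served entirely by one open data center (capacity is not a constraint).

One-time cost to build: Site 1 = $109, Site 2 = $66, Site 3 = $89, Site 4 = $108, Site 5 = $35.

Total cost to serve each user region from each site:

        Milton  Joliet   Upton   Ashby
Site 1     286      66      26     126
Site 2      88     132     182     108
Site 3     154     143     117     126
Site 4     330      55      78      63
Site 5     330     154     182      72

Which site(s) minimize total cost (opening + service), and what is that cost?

For any fixed open set, each user region goes to its cheapest open site; total = fixed + service.
{Site 2, Site 4}: Milton→Site 2 88, Joliet→Site 4 55, Upton→Site 4 78, Ashby→Site 4 63. Service 284; fixed 174; total 458.
{Site 1, Site 2, Site 5}: Milton→Site 2 88, Joliet→Site 1 66, Upton→Site 1 26, Ashby→Site 5 72. Service 252; fixed 210; total 462.
{Site 1, Site 2}: service 288 + fixed 175 = 463
{Site 1, Site 2, Site 3, Site 4, Site 5}: service 232 + fixed 407 = 639
No other subset beats 458.

Open Site 2 and Site 4; minimum total cost 458.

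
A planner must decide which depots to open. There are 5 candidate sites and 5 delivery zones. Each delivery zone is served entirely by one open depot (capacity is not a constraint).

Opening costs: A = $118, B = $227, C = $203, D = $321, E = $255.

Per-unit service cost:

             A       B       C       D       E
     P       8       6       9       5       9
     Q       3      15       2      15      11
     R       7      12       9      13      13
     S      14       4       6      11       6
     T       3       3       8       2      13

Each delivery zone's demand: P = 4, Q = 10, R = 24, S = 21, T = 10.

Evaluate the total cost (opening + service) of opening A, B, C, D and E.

Total cost: 1436

Each delivery zone is assigned to its cheapest site among the open ones.
{A, B, C, D, E}: P→D 5·4=20, Q→C 2·10=20, R→A 7·24=168, S→B 4·21=84, T→D 2·10=20. Service 312; fixed 1124; total 1436.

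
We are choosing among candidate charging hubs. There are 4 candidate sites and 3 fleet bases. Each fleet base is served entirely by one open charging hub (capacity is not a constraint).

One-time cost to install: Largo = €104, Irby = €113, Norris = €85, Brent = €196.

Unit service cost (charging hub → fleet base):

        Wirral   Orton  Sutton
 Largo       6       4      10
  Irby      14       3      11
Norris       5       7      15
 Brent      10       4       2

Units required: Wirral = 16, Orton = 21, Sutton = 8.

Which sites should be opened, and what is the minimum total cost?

For any fixed open set, each fleet base goes to its cheapest open site; total = fixed + service.
{Largo}: Wirral→Largo 6·16=96, Orton→Largo 4·21=84, Sutton→Largo 10·8=80. Service 260; fixed 104; total 364.
{Irby, Norris}: service 231 + fixed 198 = 429
{Norris}: Wirral→Norris 5·16=80, Orton→Norris 7·21=147, Sutton→Norris 15·8=120. Service 347; fixed 85; total 432.
{Largo, Irby, Norris, Brent}: Wirral→Norris 5·16=80, Orton→Irby 3·21=63, Sutton→Brent 2·8=16. Service 159; fixed 498; total 657.
(All 15 nonempty subsets were checked; Largo only is lowest.)

Open Largo only; minimum total cost 364.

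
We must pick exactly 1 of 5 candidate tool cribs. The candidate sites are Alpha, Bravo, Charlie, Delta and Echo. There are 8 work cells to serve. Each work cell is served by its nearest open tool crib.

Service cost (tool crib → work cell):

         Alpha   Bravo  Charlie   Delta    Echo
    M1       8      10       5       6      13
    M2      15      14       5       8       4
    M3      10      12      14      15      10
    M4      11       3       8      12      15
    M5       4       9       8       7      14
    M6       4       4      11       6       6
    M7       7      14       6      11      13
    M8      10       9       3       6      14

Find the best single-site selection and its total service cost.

With exactly 1 open, each work cell uses its cheapest among the chosen.
{Charlie}: M1→Charlie 5, M2→Charlie 5, M3→Charlie 14, M4→Charlie 8, M5→Charlie 8, M6→Charlie 11, M7→Charlie 6, M8→Charlie 3. Service cost 60.
{Alpha}: service cost 69
{Delta}: service cost 71
Among all 5 size-1 choices, {Charlie} is lowest.

Choose Charlie only; total service cost 60.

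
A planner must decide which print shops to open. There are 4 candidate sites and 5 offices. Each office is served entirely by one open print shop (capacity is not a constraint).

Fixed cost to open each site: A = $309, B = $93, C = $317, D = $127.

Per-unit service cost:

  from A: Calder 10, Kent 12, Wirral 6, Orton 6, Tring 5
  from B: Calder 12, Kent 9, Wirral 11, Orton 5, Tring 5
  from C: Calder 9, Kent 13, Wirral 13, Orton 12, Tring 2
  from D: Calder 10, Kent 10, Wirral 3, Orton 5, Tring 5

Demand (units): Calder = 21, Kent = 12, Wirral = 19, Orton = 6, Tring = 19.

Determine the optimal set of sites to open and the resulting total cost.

Open D only; minimum total cost 639.

For any fixed open set, each office goes to its cheapest open site; total = fixed + service.
{D}: Calder→D 10·21=210, Kent→D 10·12=120, Wirral→D 3·19=57, Orton→D 5·6=30, Tring→D 5·19=95. Service 512; fixed 127; total 639.
{B, D}: Calder→D 10·21=210, Kent→B 9·12=108, Wirral→D 3·19=57, Orton→B 5·6=30, Tring→B 5·19=95. Service 500; fixed 220; total 720.
{B}: service 694 + fixed 93 = 787
{A, B, C, D}: service 422 + fixed 846 = 1268
No other subset beats 639.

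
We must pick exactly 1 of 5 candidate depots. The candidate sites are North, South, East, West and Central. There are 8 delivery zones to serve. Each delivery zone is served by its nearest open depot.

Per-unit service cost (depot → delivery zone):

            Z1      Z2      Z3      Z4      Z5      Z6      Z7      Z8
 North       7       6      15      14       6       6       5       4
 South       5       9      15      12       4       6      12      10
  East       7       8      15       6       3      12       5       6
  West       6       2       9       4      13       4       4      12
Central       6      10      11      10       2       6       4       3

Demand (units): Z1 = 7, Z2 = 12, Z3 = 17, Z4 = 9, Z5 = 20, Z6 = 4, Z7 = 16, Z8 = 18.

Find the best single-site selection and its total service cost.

With exactly 1 open, each delivery zone uses its cheapest among the chosen.
{Central}: Z1→Central 6·7=42, Z2→Central 10·12=120, Z3→Central 11·17=187, Z4→Central 10·9=90, Z5→Central 2·20=40, Z6→Central 6·4=24, Z7→Central 4·16=64, Z8→Central 3·18=54. Service cost 621.
{East}: service cost 750
{North}: service cost 798
Among all 5 size-1 choices, {Central} is lowest.

Choose Central only; total service cost 621.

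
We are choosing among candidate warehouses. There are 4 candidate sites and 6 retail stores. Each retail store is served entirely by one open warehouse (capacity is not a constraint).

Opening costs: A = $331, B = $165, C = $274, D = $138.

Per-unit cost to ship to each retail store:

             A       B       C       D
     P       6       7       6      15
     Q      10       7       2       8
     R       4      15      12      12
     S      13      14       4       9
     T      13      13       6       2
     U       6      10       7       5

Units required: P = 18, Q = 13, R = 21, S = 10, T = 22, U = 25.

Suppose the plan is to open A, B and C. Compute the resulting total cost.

Total cost: 1310

Each retail store is assigned to its cheapest site among the open ones.
{A, B, C}: P→A 6·18=108, Q→C 2·13=26, R→A 4·21=84, S→C 4·10=40, T→C 6·22=132, U→A 6·25=150. Service 540; fixed 770; total 1310.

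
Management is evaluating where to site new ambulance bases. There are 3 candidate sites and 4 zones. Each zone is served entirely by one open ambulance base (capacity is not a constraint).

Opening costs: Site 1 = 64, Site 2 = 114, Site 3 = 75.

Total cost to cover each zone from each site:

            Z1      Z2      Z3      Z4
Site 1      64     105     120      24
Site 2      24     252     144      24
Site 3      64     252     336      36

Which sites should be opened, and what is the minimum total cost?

For any fixed open set, each zone goes to its cheapest open site; total = fixed + service.
{Site 1}: Z1→Site 1 64, Z2→Site 1 105, Z3→Site 1 120, Z4→Site 1 24. Service 313; fixed 64; total 377.
{Site 1, Site 2}: service 273 + fixed 178 = 451
{Site 1, Site 3}: Z1→Site 1 64, Z2→Site 1 105, Z3→Site 1 120, Z4→Site 1 24. Service 313; fixed 139; total 452.
{Site 1, Site 2, Site 3}: service 273 + fixed 253 = 526
No other subset beats 377.

Open Site 1 only; minimum total cost 377.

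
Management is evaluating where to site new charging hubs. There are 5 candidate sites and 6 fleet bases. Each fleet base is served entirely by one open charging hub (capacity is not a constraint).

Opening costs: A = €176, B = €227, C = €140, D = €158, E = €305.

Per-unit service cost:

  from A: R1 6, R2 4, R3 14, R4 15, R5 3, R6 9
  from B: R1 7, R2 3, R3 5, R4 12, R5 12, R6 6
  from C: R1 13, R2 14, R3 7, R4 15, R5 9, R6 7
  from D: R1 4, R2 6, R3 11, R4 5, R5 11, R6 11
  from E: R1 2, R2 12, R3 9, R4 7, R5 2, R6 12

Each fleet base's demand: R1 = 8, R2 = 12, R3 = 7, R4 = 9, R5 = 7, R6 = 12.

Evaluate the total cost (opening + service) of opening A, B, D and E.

Each fleet base is assigned to its cheapest site among the open ones.
{A, B, D, E}: R1→E 2·8=16, R2→B 3·12=36, R3→B 5·7=35, R4→D 5·9=45, R5→E 2·7=14, R6→B 6·12=72. Service 218; fixed 866; total 1084.

Total cost: 1084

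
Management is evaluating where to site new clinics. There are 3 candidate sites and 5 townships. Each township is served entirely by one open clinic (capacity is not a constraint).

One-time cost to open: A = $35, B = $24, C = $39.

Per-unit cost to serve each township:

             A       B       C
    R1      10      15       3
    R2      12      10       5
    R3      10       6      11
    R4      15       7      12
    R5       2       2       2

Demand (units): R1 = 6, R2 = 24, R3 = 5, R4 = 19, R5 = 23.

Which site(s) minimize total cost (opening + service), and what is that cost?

Open B and C; minimum total cost 410.

For any fixed open set, each township goes to its cheapest open site; total = fixed + service.
{B, C}: R1→C 3·6=18, R2→C 5·24=120, R3→B 6·5=30, R4→B 7·19=133, R5→B 2·23=46. Service 347; fixed 63; total 410.
{A, B, C}: R1→C 3·6=18, R2→C 5·24=120, R3→B 6·5=30, R4→B 7·19=133, R5→A 2·23=46. Service 347; fixed 98; total 445.
{C}: R1→C 3·6=18, R2→C 5·24=120, R3→C 11·5=55, R4→C 12·19=228, R5→C 2·23=46. Service 467; fixed 39; total 506.
{B}: R1→B 15·6=90, R2→B 10·24=240, R3→B 6·5=30, R4→B 7·19=133, R5→B 2·23=46. Service 539; fixed 24; total 563.
No other subset beats 410.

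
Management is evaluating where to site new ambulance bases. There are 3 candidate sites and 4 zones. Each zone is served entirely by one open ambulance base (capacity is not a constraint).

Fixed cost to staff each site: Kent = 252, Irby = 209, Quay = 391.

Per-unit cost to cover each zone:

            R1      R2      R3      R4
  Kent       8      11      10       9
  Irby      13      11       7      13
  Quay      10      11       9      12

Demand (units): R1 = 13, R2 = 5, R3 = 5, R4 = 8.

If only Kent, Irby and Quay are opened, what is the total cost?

Total cost: 1118

Each zone is assigned to its cheapest site among the open ones.
{Kent, Irby, Quay}: R1→Kent 8·13=104, R2→Kent 11·5=55, R3→Irby 7·5=35, R4→Kent 9·8=72. Service 266; fixed 852; total 1118.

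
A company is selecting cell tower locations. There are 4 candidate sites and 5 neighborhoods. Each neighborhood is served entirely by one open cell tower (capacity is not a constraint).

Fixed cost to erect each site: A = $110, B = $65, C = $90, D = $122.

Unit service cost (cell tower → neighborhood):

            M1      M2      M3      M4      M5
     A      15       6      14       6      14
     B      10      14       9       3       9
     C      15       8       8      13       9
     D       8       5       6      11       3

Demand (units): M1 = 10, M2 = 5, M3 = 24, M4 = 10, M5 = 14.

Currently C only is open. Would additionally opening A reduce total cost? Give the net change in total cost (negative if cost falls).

Current service cost with {C}: 638.
Adding A: each neighborhood re-picks its cheapest; new service cost 558, saving 80.
Extra fixed cost: 110. Net change = 110 − 80 = 30.
(Totals: 728 → 758.)

No — net change +30 (cost rises by 30).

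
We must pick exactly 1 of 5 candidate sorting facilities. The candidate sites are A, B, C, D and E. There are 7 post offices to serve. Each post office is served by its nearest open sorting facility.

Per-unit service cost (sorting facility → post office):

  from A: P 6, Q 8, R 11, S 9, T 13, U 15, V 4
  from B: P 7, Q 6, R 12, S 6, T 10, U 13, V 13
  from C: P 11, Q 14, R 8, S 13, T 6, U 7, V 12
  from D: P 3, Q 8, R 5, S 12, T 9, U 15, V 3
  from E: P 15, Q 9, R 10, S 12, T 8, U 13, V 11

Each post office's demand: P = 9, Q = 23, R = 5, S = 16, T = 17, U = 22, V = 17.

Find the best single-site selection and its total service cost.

Choose D only; total service cost 962.

With exactly 1 open, each post office uses its cheapest among the chosen.
{D}: P→D 3·9=27, Q→D 8·23=184, R→D 5·5=25, S→D 12·16=192, T→D 9·17=153, U→D 15·22=330, V→D 3·17=51. Service cost 962.
{B}: service cost 1034
{A}: service cost 1056
Among all 5 size-1 choices, {D} is lowest.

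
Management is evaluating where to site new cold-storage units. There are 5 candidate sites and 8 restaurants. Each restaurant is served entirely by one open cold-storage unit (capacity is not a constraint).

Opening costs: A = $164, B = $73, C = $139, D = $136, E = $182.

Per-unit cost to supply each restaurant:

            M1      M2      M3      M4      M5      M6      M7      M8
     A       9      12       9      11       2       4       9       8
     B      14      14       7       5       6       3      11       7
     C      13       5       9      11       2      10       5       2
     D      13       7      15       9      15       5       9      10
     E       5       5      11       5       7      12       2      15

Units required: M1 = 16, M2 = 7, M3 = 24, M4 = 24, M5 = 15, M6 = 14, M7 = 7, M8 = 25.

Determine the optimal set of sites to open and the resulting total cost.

For any fixed open set, each restaurant goes to its cheapest open site; total = fixed + service.
{B, C}: M1→C 13·16=208, M2→C 5·7=35, M3→B 7·24=168, M4→B 5·24=120, M5→C 2·15=30, M6→B 3·14=42, M7→C 5·7=35, M8→C 2·25=50. Service 688; fixed 212; total 900.
{B, C, E}: M1→E 5·16=80, M2→C 5·7=35, M3→B 7·24=168, M4→B 5·24=120, M5→C 2·15=30, M6→B 3·14=42, M7→E 2·7=14, M8→C 2·25=50. Service 539; fixed 394; total 933.
{B, E}: service 724 + fixed 255 = 979
{A, B, C, D, E}: M1→E 5·16=80, M2→C 5·7=35, M3→B 7·24=168, M4→B 5·24=120, M5→A 2·15=30, M6→B 3·14=42, M7→E 2·7=14, M8→C 2·25=50. Service 539; fixed 694; total 1233.
No other subset beats 900.

Open B and C; minimum total cost 900.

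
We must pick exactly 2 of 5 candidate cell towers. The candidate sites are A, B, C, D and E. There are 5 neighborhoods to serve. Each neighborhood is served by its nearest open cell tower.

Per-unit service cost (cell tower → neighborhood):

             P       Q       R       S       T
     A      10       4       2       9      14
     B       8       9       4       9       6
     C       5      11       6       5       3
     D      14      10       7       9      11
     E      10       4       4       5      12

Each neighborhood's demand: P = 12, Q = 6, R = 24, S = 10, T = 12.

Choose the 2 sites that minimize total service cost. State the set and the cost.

With exactly 2 open, each neighborhood uses its cheapest among the chosen.
{A, C}: P→C 5·12=60, Q→A 4·6=24, R→A 2·24=48, S→C 5·10=50, T→C 3·12=36. Service cost 218.
{C, E}: service cost 266
{B, C}: service cost 296
Among all 10 size-2 choices, {A, C} is lowest.

Choose A and C; total service cost 218.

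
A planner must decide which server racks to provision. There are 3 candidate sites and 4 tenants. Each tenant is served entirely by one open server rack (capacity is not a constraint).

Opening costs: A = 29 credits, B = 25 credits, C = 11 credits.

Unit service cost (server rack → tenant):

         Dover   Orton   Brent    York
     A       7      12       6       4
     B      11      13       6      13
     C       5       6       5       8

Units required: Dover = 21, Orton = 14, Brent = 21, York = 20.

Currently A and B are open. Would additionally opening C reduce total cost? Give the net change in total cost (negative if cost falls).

Yes — net change −136 (cost falls by 136).

Current service cost with {A, B}: 521.
Adding C: each tenant re-picks its cheapest; new service cost 374, saving 147.
Extra fixed cost: 11. Net change = 11 − 147 = -136.
(Totals: 575 → 439.)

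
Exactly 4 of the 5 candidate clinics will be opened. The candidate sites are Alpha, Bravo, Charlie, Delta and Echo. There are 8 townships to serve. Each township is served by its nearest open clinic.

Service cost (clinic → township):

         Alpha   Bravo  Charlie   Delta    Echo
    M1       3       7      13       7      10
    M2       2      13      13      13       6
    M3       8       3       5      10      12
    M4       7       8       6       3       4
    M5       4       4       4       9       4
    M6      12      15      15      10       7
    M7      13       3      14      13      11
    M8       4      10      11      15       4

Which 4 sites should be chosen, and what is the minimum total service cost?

Choose Alpha, Bravo, Delta and Echo; total service cost 29.

With exactly 4 open, each township uses its cheapest among the chosen.
{Alpha, Bravo, Delta, Echo}: M1→Alpha 3, M2→Alpha 2, M3→Bravo 3, M4→Delta 3, M5→Alpha 4, M6→Echo 7, M7→Bravo 3, M8→Alpha 4. Service cost 29.
{Alpha, Bravo, Charlie, Echo}: service cost 30
{Alpha, Bravo, Charlie, Delta}: service cost 32
Among all 5 size-4 choices, {Alpha, Bravo, Delta, Echo} is lowest.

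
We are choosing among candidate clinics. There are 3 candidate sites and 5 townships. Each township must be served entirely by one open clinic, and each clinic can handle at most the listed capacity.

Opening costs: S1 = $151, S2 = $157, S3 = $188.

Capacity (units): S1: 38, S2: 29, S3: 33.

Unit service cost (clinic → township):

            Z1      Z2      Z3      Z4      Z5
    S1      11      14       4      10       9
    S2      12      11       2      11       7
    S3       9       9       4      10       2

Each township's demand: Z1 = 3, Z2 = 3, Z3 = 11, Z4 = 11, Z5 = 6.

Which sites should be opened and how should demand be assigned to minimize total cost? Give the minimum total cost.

Minimum total cost: 434

Open {S1}: Z1→S1 11·3=33, Z2→S1 14·3=42, Z3→S1 4·11=44, Z4→S1 10·11=110, Z5→S1 9·6=54.
Loads: S1 carries 34/38. Service 283; fixed 151; total 434.
Next best feasible plan costs 543.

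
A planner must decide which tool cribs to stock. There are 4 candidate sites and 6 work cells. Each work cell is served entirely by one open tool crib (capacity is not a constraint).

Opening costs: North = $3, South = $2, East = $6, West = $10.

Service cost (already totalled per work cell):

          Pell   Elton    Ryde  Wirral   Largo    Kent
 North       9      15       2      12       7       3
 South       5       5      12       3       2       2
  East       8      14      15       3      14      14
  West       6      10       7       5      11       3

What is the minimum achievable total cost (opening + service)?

Minimum total cost: 24

For any fixed open set, each work cell goes to its cheapest open site; total = fixed + service.
{North, South}: Pell→South 5, Elton→South 5, Ryde→North 2, Wirral→South 3, Largo→South 2, Kent→South 2. Service 19; fixed 5; total 24.
{North, South, East}: service 19 + fixed 11 = 30
{South}: Pell→South 5, Elton→South 5, Ryde→South 12, Wirral→South 3, Largo→South 2, Kent→South 2. Service 29; fixed 2; total 31.
{North, South, East, West}: service 19 + fixed 21 = 40
No other subset beats 24.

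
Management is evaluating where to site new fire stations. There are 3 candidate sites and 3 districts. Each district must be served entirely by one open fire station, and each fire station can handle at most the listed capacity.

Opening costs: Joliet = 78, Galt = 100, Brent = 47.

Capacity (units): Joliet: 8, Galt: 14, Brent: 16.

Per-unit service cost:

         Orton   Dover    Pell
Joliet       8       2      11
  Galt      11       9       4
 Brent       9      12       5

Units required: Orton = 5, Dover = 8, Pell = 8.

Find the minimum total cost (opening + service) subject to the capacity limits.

Minimum total cost: 226

Open {Joliet, Brent}: Orton→Brent 9·5=45, Dover→Joliet 2·8=16, Pell→Brent 5·8=40.
Loads: Joliet carries 8/8, Brent carries 13/16. Service 101; fixed 125; total 226.
Next best feasible plan costs 281.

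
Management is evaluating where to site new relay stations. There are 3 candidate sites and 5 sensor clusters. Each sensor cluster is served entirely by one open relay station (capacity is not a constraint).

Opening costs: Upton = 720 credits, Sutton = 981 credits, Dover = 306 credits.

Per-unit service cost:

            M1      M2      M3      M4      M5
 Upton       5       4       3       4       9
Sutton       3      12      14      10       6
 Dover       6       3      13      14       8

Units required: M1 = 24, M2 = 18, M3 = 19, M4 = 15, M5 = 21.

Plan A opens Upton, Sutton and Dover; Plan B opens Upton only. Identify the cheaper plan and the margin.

Plan B is cheaper by 1158.

Plan A: {Upton, Sutton, Dover}: M1→Sutton 3·24=72, M2→Dover 3·18=54, M3→Upton 3·19=57, M4→Upton 4·15=60, M5→Sutton 6·21=126. Service 369; fixed 2007; total 2376.
Plan B: {Upton}: M1→Upton 5·24=120, M2→Upton 4·18=72, M3→Upton 3·19=57, M4→Upton 4·15=60, M5→Upton 9·21=189. Service 498; fixed 720; total 1218.
Difference: |2376 − 1218| = 1158.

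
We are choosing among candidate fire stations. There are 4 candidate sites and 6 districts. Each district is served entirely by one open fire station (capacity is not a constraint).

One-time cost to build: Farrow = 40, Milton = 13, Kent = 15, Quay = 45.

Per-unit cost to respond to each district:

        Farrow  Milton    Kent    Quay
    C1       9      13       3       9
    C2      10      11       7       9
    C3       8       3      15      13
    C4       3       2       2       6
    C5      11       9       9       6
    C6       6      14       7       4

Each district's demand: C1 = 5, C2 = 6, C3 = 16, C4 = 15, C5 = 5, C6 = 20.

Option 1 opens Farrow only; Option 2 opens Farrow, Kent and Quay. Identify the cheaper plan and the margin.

Option 2 is cheaper by 68.

Option 1: {Farrow}: C1→Farrow 9·5=45, C2→Farrow 10·6=60, C3→Farrow 8·16=128, C4→Farrow 3·15=45, C5→Farrow 11·5=55, C6→Farrow 6·20=120. Service 453; fixed 40; total 493.
Option 2: {Farrow, Kent, Quay}: C1→Kent 3·5=15, C2→Kent 7·6=42, C3→Farrow 8·16=128, C4→Kent 2·15=30, C5→Quay 6·5=30, C6→Quay 4·20=80. Service 325; fixed 100; total 425.
Difference: |493 − 425| = 68.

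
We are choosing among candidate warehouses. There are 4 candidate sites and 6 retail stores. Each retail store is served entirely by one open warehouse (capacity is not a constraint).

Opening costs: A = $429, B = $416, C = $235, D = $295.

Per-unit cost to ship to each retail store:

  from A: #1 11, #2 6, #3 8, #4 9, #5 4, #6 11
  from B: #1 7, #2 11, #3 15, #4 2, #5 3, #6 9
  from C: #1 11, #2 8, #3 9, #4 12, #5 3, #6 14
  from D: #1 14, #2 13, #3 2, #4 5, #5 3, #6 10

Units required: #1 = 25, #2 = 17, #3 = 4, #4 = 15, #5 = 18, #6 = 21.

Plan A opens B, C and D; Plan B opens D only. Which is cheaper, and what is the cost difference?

Plan B is cheaper by 325.

Plan A: {B, C, D}: #1→B 7·25=175, #2→C 8·17=136, #3→D 2·4=8, #4→B 2·15=30, #5→B 3·18=54, #6→B 9·21=189. Service 592; fixed 946; total 1538.
Plan B: {D}: #1→D 14·25=350, #2→D 13·17=221, #3→D 2·4=8, #4→D 5·15=75, #5→D 3·18=54, #6→D 10·21=210. Service 918; fixed 295; total 1213.
Difference: |1538 − 1213| = 325.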